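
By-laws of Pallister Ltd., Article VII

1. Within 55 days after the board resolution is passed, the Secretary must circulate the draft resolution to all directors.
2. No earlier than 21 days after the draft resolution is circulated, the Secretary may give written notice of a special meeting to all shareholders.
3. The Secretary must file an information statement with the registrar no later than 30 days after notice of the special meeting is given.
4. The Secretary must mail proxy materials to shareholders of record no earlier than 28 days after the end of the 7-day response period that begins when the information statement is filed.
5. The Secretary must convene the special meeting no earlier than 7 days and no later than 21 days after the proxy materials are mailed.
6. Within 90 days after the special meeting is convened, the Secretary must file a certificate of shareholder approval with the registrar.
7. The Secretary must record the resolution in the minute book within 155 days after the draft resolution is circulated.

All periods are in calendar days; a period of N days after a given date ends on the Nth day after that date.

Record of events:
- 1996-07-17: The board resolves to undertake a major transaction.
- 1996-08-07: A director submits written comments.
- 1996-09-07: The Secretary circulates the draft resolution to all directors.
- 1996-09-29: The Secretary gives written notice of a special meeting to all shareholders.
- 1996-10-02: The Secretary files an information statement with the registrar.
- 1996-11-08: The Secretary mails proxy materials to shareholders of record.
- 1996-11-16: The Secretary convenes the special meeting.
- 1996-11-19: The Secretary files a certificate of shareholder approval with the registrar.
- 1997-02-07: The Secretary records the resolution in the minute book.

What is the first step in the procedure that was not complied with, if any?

None — every step was satisfied

(1) due by 1996-07-17 + 55 days = 1996-09-10; 1996-09-07 is within that limit.
(2) permitted from 1996-09-07 + 21 days = 1996-09-28 onward; 1996-09-29 is on or after that date.
(3) due by 1996-09-29 + 30 days = 1996-10-29; done 1996-10-02 — timely.
(4) permitted from 1996-10-09 + 28 days = 1996-11-06 onward; done 1996-11-08, after the minimum wait.
(5) the permitted window runs from 1996-11-08 + 7 = 1996-11-15 to 1996-11-08 + 21 = 1996-11-29; 1996-11-16 falls inside that range.
(6) due by 1996-11-16 + 90 days = 1997-02-14; done 1996-11-19 — timely.
(7) due by 1996-09-07 + 155 days = 1997-02-09; done 1997-02-07 — timely.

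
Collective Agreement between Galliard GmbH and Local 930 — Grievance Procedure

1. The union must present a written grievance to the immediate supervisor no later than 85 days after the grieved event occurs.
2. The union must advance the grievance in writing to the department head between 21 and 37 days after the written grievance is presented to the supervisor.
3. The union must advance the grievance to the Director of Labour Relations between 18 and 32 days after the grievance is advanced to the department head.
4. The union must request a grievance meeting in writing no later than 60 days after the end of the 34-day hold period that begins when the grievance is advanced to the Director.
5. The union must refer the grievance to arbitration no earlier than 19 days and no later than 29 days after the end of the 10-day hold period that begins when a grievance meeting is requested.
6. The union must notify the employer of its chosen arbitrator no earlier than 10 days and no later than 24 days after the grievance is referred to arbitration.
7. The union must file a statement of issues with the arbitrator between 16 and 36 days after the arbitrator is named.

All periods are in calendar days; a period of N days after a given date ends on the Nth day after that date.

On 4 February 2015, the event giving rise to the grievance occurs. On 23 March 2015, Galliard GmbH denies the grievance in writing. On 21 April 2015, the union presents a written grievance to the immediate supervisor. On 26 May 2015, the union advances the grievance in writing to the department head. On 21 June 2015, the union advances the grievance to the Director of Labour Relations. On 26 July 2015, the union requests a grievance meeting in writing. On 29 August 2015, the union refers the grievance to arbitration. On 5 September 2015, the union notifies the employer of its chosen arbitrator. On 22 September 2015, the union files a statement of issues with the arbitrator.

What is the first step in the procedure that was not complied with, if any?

Step 6

Step 1: 85 days after 4 February 2015 (when the grieved event occurs) is 30 April 2015; completed 21 April 2015, before the deadline.
Step 2: the window is 21–37 days after 21 April 2015 (when the written grievance is presented to the supervisor), so 12 May 2015 through 28 May 2015; done 26 May 2015 — within the window.
Step 3: the window is 18–32 days after 26 May 2015 (when the grievance is advanced to the department head), so 13 June 2015 through 27 June 2015; 21 June 2015 falls inside that range.
Step 4: 60 days after 25 July 2015 (end of the 34-day hold period, which began when the grievance is advanced to the Director on 21 June 2015) is 23 September 2015; 26 July 2015 is within that limit.
Step 5: the window is 19–29 days after 5 August 2015 (end of the 10-day hold period, which began when a grievance meeting is requested on 26 July 2015), so 24 August 2015 through 3 September 2015; done 29 August 2015, which is between those dates.
Step 6: the window is 10–24 days after 29 August 2015 (when the grievance is referred to arbitration), so 8 September 2015 through 22 September 2015; 5 September 2015 is 3 days too early.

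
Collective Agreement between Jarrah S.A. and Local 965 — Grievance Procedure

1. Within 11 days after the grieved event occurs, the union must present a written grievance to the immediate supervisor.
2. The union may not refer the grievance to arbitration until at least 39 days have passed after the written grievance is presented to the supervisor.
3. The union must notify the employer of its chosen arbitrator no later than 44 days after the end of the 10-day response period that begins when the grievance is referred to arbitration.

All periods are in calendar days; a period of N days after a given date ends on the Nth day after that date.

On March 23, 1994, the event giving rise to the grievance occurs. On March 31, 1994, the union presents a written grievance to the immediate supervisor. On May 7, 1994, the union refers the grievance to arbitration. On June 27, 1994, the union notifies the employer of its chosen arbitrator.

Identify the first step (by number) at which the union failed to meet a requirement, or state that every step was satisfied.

Step 2

(1) due by March 23, 1994 + 11 days = April 3, 1994; completed March 31, 1994, before the deadline.
(2) permitted from March 31, 1994 + 39 days = May 9, 1994 onward; May 7, 1994 is 2 days before the earliest permitted date.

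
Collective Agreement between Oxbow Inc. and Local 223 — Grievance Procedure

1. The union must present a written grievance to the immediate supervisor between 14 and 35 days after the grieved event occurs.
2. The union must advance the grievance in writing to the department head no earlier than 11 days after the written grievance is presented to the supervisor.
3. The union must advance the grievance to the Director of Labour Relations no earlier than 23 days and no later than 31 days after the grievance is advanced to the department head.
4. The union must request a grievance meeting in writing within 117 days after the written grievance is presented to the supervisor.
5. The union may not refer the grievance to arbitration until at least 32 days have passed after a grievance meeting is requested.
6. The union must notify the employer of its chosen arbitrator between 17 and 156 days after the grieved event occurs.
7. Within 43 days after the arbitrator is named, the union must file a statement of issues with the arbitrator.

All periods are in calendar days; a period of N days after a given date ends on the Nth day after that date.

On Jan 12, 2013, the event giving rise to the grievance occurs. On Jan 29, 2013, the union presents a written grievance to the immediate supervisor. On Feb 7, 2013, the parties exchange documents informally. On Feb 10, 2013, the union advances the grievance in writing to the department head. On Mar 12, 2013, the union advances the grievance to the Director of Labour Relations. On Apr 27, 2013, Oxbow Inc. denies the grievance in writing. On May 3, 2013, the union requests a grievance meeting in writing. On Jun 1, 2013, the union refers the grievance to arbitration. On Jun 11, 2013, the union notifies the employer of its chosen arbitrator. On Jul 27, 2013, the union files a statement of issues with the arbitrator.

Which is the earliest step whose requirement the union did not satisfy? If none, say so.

Step 1 — 14 and 35 days from Jan 12, 2013 (when the grieved event occurs) are Jan 26, 2013 and Feb 16, 2013 respectively; done Jan 29, 2013, which is between those dates.
Step 2 — must wait 11 days from Jan 29, 2013 (when the written grievance is presented to the supervisor), so not before Feb 9, 2013; done Feb 10, 2013, after the minimum wait.
Step 3 — 23 and 31 days from Feb 10, 2013 (when the grievance is advanced to the department head) are Mar 5, 2013 and Mar 13, 2013 respectively; done Mar 12, 2013 — within the window.
Step 4 — counting 117 days from Jan 29, 2013 (when the written grievance is presented to the supervisor) gives a deadline of May 26, 2013; done May 3, 2013 — timely.
Step 5 — must wait 32 days from May 3, 2013 (when a grievance meeting is requested), so not before Jun 4, 2013; done Jun 1, 2013 — 3 days too early.
The analysis stops there.

Step 5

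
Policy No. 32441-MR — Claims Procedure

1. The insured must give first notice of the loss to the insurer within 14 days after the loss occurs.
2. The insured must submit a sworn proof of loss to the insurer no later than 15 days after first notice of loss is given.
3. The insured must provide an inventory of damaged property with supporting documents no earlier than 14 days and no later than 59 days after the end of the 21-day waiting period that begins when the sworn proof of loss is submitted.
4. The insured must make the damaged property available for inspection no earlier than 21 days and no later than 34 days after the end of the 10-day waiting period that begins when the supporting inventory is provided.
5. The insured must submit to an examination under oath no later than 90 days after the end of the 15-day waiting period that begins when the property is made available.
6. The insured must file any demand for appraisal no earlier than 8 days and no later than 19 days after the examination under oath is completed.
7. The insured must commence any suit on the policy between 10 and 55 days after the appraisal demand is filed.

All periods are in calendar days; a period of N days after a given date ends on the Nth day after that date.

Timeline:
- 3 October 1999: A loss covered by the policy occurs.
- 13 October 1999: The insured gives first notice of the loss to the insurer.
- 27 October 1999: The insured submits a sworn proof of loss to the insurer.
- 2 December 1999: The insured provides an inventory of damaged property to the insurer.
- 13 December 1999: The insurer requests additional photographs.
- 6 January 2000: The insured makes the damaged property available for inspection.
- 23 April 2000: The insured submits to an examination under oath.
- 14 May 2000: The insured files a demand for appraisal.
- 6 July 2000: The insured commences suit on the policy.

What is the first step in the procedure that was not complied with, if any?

Step 5

Step 1 — counting 14 days from 3 October 1999 (when the loss occurs) gives a deadline of 17 October 1999; 13 October 1999 is within that limit.
Step 2 — counting 15 days from 13 October 1999 (when first notice of loss is given) gives a deadline of 28 October 1999; 27 October 1999 is within that limit.
Step 3 — 14 and 59 days from 17 November 1999 (end of the 21-day waiting period, which began when the sworn proof of loss is submitted on 27 October 1999) are 1 December 1999 and 15 January 2000 respectively; 2 December 1999 falls inside that range.
Step 4 — 21 and 34 days from 12 December 1999 (end of the 10-day waiting period, which began when the supporting inventory is provided on 2 December 1999) are 2 January 2000 and 15 January 2000 respectively; done 6 January 2000 — within the window.
Step 5 — counting 90 days from 21 January 2000 (end of the 15-day waiting period, which began when the property is made available on 6 January 2000) gives a deadline of 20 April 2000; 23 April 2000 misses that deadline by 3 days.
No need to go further; step 5 was not satisfied.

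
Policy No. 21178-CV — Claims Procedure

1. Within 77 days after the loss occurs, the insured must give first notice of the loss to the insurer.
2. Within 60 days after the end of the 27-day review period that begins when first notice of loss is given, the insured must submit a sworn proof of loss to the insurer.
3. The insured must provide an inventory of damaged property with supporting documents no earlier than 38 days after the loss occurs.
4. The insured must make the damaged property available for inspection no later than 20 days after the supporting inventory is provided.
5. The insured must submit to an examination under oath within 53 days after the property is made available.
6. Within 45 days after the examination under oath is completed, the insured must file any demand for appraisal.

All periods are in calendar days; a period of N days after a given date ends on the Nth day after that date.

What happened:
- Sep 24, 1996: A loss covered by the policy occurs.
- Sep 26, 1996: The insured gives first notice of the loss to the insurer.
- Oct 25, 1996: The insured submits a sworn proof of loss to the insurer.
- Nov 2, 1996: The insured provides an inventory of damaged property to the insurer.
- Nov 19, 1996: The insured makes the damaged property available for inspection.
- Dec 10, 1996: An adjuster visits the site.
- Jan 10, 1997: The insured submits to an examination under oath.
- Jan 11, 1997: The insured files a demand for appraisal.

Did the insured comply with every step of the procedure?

(1) due by Sep 24, 1996 + 77 days = Dec 10, 1996; done Sep 26, 1996 — timely.
(2) due by Oct 23, 1996 + 60 days = Dec 22, 1996; Oct 25, 1996 is within that limit.
(3) permitted from Sep 24, 1996 + 38 days = Nov 1, 1996 onward; Nov 2, 1996 is on or after that date.
(4) due by Nov 2, 1996 + 20 days = Nov 22, 1996; done Nov 19, 1996 — timely.
(5) due by Nov 19, 1996 + 53 days = Jan 11, 1997; Jan 10, 1997 is within that limit.
(6) due by Jan 10, 1997 + 45 days = Feb 24, 1997; done Jan 11, 1997 — timely.

Yes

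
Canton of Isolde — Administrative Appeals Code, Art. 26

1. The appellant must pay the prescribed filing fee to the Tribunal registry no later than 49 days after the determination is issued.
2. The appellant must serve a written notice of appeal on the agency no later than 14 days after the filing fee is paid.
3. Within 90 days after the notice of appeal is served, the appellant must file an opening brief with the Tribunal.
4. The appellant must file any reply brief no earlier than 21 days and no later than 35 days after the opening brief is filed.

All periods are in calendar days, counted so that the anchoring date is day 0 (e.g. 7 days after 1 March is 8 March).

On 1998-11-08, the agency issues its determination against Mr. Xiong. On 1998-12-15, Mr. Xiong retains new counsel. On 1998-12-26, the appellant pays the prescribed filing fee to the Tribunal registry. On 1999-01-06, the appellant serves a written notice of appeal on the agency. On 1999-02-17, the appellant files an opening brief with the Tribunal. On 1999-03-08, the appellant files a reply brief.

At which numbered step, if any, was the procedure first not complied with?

Step 4

(1) due by 1998-11-08 + 49 days = 1998-12-27; 1998-12-26 is within that limit.
(2) due by 1998-12-26 + 14 days = 1999-01-09; 1999-01-06 is within that limit.
(3) due by 1999-01-06 + 90 days = 1999-04-06; completed 1999-02-17, before the deadline.
(4) the permitted window runs from 1999-02-17 + 21 = 1999-03-10 to 1999-02-17 + 35 = 1999-03-24; done 1999-03-08 — 2 days before the window opened.
The analysis stops there.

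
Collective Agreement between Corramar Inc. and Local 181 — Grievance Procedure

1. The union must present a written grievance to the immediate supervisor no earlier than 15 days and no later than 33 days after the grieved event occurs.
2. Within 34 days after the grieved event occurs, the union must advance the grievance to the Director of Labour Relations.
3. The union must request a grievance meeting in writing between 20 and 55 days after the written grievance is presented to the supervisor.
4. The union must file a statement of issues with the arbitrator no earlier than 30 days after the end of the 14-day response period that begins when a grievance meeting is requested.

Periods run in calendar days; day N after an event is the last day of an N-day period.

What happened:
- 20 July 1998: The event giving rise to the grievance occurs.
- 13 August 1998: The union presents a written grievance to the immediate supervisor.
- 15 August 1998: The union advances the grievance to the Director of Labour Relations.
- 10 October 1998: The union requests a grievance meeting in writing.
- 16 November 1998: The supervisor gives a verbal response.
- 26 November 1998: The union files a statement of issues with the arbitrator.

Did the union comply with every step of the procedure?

Step 1: the window is 15–33 days after 20 July 1998 (when the grieved event occurs), so 4 August 1998 through 22 August 1998; done 13 August 1998, which is between those dates.
Step 2: 34 days after 20 July 1998 (when the grieved event occurs) is 23 August 1998; completed 15 August 1998, before the deadline.
Step 3: the window is 20–55 days after 13 August 1998 (when the written grievance is presented to the supervisor), so 2 September 1998 through 7 October 1998; 10 October 1998 is 3 days past the end of the window.

No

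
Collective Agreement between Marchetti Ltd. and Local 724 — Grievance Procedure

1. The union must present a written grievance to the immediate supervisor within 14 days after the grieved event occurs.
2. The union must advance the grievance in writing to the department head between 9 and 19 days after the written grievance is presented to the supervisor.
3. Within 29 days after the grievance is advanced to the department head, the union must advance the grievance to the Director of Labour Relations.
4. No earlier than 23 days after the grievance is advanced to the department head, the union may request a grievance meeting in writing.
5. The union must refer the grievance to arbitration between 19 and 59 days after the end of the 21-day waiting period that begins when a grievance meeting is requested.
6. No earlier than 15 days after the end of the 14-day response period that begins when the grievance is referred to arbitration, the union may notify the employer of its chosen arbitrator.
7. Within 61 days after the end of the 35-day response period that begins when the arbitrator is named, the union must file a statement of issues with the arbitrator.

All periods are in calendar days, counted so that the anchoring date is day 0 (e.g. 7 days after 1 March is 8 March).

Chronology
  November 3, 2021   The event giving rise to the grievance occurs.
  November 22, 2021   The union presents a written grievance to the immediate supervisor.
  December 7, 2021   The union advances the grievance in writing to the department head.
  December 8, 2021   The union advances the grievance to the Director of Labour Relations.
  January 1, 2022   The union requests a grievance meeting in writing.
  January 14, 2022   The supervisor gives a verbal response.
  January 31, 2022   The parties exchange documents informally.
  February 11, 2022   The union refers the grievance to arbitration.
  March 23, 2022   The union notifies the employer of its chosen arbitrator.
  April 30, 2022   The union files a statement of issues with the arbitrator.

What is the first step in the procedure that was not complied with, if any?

Step 1 — counting 14 days from November 3, 2021 (when the grieved event occurs) gives a deadline of November 17, 2021; done November 22, 2021 — 5 days late.
The analysis stops there.

Step 1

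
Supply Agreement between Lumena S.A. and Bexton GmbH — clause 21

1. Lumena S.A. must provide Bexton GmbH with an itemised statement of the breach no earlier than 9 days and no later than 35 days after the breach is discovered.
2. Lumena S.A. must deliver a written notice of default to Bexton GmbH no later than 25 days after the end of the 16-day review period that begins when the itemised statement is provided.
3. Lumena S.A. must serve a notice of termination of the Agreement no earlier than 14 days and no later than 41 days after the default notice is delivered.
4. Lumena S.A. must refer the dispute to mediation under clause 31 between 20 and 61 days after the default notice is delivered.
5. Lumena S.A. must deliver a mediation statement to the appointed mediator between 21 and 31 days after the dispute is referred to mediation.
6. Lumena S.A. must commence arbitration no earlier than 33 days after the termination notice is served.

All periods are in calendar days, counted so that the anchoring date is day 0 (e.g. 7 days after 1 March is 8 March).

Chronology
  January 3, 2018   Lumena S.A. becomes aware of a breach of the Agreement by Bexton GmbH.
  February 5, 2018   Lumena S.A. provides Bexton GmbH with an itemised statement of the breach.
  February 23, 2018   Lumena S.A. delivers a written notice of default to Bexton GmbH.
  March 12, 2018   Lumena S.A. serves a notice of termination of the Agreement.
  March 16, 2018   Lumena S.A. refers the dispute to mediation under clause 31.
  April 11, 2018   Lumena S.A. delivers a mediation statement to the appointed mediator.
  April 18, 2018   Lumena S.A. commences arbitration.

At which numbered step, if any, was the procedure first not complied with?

(1) the permitted window runs from January 3, 2018 + 9 = January 12, 2018 to January 3, 2018 + 35 = February 7, 2018; done February 5, 2018 — within the window.
(2) due by February 21, 2018 + 25 days = March 18, 2018; done February 23, 2018 — timely.
(3) the permitted window runs from February 23, 2018 + 14 = March 9, 2018 to February 23, 2018 + 41 = April 5, 2018; done March 12, 2018 — within the window.
(4) the permitted window runs from February 23, 2018 + 20 = March 15, 2018 to February 23, 2018 + 61 = April 25, 2018; done March 16, 2018 — within the window.
(5) the permitted window runs from March 16, 2018 + 21 = April 6, 2018 to March 16, 2018 + 31 = April 16, 2018; April 11, 2018 falls inside that range.
(6) permitted from March 12, 2018 + 33 days = April 14, 2018 onward; done April 18, 2018 — permitted.

None — every step was satisfied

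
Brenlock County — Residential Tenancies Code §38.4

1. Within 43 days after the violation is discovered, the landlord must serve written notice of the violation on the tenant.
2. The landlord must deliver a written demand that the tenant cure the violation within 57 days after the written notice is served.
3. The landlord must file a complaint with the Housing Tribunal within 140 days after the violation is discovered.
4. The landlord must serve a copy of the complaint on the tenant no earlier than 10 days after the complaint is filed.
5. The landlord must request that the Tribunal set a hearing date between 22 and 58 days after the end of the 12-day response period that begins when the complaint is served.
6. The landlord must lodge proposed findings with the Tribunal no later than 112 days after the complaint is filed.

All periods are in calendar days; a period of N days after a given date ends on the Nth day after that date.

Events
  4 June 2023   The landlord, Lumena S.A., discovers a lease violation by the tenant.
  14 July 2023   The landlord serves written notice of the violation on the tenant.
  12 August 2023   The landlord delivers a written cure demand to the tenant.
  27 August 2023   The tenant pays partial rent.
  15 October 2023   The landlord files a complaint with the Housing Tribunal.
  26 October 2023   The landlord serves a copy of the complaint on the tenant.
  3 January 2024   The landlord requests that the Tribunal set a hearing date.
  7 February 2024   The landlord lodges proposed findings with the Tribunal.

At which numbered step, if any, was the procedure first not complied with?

Step 1 — counting 43 days from 4 June 2023 (when the violation is discovered) gives a deadline of 17 July 2023; completed 14 July 2023, before the deadline.
Step 2 — counting 57 days from 14 July 2023 (when the written notice is served) gives a deadline of 9 September 2023; completed 12 August 2023, before the deadline.
Step 3 — counting 140 days from 4 June 2023 (when the violation is discovered) gives a deadline of 22 October 2023; completed 15 October 2023, before the deadline.
Step 4 — must wait 10 days from 15 October 2023 (when the complaint is filed), so not before 25 October 2023; 26 October 2023 is on or after that date.
Step 5 — 22 and 58 days from 7 November 2023 (end of the 12-day response period, which began when the complaint is served on 26 October 2023) are 29 November 2023 and 4 January 2024 respectively; 3 January 2024 falls inside that range.
Step 6 — counting 112 days from 15 October 2023 (when the complaint is filed) gives a deadline of 4 February 2024; done 7 February 2024 — 3 days late.

Step 6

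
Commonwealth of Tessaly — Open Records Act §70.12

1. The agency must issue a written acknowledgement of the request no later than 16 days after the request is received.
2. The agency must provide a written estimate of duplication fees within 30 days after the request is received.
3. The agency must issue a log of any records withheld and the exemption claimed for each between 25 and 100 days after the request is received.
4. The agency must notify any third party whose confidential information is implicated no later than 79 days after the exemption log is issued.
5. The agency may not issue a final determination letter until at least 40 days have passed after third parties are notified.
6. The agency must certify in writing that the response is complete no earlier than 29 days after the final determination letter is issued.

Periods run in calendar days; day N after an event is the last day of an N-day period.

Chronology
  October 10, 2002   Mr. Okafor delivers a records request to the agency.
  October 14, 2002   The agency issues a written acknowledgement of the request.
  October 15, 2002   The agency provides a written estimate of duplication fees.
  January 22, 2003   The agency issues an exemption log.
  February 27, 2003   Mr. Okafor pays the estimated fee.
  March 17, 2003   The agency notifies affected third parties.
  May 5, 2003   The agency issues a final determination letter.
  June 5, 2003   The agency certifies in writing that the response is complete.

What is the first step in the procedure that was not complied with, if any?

Step 3

Step 1: 16 days after October 10, 2002 (when the request is received) is October 26, 2002; completed October 14, 2002, before the deadline.
Step 2: 30 days after October 10, 2002 (when the request is received) is November 9, 2002; done October 15, 2002 — timely.
Step 3: the window is 25–100 days after October 10, 2002 (when the request is received), so November 4, 2002 through January 18, 2003; done January 22, 2003 — 4 days after the window closed.
The procedure was therefore not followed at step 3.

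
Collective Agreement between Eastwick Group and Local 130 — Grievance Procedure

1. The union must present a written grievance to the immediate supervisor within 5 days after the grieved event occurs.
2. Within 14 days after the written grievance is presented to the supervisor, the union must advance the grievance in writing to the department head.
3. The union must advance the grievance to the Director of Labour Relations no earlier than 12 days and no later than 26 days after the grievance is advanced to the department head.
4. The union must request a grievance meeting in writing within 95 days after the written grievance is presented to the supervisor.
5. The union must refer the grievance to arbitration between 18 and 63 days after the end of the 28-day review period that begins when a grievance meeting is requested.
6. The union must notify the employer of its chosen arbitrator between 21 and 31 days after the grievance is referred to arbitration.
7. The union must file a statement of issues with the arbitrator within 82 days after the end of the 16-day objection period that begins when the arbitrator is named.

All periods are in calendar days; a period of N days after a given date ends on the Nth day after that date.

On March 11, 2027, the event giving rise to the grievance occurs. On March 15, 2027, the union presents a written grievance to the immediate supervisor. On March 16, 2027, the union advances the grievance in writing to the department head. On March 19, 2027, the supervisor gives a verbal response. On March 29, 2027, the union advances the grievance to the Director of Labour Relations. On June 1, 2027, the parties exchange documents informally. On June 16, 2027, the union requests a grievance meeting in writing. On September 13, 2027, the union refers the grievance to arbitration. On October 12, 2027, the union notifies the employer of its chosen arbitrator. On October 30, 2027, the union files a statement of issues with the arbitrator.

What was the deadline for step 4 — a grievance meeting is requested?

Step 4 runs from March 15, 2027, when the written grievance is presented to the supervisor. 95 days after March 15, 2027 is June 18, 2027.

June 18, 2027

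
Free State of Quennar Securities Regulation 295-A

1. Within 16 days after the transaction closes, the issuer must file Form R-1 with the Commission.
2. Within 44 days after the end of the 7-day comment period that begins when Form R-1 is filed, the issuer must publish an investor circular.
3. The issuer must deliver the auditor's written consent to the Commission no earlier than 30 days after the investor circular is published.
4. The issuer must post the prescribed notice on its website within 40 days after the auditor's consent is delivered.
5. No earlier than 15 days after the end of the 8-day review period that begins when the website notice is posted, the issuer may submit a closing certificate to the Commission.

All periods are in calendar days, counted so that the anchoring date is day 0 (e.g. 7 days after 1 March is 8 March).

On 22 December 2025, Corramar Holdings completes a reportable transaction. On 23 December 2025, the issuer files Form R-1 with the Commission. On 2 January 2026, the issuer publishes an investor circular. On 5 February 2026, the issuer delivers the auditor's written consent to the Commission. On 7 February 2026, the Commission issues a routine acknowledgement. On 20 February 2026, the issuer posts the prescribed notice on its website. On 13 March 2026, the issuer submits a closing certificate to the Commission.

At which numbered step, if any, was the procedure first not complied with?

Step 1: 16 days after 22 December 2025 (when the transaction closes) is 7 January 2026; completed 23 December 2025, before the deadline.
Step 2: 44 days after 30 December 2025 (end of the 7-day comment period, which began when Form R-1 is filed on 23 December 2025) is 12 February 2026; done 2 January 2026 — timely.
Step 3: the earliest permitted date is 30 days after 2 January 2026 (when the investor circular is published), i.e. 1 February 2026; done 5 February 2026, after the minimum wait.
Step 4: 40 days after 5 February 2026 (when the auditor's consent is delivered) is 17 March 2026; 20 February 2026 is within that limit.
Step 5: the earliest permitted date is 15 days after 28 February 2026 (end of the 8-day review period, which began when the website notice is posted on 20 February 2026), i.e. 15 March 2026; acted on 13 March 2026, 2 days prematurely.
The procedure was therefore not followed at step 5.

Step 5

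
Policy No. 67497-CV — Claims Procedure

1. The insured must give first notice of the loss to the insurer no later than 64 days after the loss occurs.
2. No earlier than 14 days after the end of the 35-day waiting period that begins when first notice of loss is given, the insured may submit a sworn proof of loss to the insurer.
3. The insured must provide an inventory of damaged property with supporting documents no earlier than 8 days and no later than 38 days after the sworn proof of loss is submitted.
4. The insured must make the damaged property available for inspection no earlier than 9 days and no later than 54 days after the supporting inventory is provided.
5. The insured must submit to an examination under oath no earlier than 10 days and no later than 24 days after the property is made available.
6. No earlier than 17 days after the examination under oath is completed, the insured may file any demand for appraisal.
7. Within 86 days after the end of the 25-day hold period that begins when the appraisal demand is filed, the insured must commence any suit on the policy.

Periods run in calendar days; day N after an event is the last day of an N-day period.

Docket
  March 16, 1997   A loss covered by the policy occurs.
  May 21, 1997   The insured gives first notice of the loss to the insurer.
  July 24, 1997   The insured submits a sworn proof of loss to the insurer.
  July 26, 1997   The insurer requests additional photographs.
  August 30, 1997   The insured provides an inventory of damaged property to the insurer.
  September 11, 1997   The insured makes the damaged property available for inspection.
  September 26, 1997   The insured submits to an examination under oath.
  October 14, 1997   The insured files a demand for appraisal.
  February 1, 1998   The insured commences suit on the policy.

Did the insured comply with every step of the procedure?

Step 1 — counting 64 days from March 16, 1997 (when the loss occurs) gives a deadline of May 19, 1997; May 21, 1997 misses that deadline by 2 days.
Later steps need not be reached.

No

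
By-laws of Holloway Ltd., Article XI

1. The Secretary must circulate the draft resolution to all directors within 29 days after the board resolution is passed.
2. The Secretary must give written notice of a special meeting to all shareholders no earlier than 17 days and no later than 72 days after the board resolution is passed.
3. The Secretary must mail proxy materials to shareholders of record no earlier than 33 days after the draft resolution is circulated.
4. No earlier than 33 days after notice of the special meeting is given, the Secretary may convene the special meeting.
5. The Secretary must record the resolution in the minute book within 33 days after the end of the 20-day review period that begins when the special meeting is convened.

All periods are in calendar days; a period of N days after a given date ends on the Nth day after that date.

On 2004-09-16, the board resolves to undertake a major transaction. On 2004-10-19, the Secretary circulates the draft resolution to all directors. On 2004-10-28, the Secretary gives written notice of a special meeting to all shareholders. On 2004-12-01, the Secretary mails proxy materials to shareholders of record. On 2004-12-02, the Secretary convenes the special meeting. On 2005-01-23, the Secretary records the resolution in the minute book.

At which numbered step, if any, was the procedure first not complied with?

Step 1

Step 1 — counting 29 days from 2004-09-16 (when the board resolution is passed) gives a deadline of 2004-10-15; 2004-10-19 misses that deadline by 4 days.
No need to go further; step 1 was not satisfied.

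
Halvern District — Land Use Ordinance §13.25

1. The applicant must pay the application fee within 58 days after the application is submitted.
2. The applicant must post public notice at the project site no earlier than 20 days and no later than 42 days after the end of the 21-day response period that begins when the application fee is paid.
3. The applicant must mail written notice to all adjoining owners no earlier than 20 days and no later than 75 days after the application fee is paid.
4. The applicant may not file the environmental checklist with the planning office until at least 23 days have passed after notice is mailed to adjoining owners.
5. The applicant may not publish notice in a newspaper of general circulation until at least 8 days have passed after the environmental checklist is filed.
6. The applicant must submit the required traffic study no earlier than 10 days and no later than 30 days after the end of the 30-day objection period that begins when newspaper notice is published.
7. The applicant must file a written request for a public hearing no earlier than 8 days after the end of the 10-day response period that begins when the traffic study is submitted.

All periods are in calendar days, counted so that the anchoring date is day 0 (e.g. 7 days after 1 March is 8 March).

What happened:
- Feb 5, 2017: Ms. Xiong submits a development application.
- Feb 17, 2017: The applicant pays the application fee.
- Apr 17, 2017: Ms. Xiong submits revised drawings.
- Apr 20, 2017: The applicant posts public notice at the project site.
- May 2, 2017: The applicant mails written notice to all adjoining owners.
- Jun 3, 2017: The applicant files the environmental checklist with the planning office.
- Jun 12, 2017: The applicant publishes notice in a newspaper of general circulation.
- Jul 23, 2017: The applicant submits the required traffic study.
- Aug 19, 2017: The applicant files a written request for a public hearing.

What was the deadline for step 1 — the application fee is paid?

Apr 4, 2017

Step 1 runs from Feb 5, 2017, when the application is submitted. 58 days after Feb 5, 2017 is Apr 4, 2017.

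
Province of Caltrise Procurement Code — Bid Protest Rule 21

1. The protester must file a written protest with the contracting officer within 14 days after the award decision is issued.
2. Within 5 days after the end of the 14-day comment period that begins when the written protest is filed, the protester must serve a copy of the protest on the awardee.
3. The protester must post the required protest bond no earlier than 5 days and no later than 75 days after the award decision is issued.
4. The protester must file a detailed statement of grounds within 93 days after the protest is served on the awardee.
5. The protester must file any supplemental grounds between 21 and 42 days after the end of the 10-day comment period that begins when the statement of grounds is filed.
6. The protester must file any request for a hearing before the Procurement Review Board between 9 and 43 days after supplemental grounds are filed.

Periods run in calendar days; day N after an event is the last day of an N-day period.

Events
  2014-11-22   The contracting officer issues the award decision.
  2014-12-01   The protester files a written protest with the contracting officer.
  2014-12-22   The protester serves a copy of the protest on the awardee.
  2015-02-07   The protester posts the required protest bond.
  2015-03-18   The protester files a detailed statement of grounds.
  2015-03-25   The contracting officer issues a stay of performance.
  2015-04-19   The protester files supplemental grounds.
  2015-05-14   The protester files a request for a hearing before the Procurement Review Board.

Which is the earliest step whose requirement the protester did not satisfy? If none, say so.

Step 2

Step 1: 14 days after 2014-11-22 (when the award decision is issued) is 2014-12-06; done 2014-12-01 — timely.
Step 2: 5 days after 2014-12-15 (end of the 14-day comment period, which began when the written protest is filed on 2014-12-01) is 2014-12-20; done 2014-12-22 — 2 days late.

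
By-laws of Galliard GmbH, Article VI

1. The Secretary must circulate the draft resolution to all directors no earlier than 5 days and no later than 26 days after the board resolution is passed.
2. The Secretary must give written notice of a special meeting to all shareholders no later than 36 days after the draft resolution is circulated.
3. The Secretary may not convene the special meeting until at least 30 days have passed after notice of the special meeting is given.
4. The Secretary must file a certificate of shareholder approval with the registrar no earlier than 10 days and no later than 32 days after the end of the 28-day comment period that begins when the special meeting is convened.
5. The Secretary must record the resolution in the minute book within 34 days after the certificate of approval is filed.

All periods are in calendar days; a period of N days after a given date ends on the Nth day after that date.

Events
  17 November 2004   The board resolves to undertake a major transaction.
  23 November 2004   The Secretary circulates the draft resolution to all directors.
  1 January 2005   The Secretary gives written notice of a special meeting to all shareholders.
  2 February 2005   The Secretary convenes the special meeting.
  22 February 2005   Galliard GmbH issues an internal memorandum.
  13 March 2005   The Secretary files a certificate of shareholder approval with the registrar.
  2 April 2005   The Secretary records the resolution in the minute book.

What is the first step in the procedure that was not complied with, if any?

(1) the permitted window runs from 17 November 2004 + 5 = 22 November 2004 to 17 November 2004 + 26 = 13 December 2004; done 23 November 2004, which is between those dates.
(2) due by 23 November 2004 + 36 days = 29 December 2004; 1 January 2005 misses that deadline by 3 days.
No need to go further; step 2 was not satisfied.

Step 2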